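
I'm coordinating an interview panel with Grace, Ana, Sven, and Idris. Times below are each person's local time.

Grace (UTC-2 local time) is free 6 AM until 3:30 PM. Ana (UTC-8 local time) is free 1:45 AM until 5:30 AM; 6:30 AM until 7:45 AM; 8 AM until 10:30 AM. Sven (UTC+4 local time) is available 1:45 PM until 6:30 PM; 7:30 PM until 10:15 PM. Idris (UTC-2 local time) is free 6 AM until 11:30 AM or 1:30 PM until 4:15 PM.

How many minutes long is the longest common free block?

225

Grace in UTC: 08:00-17:30 (add 2h to convert from UTC-2).
Ana in UTC: 09:45-13:30, 14:30-15:45, 16:00-18:30 (add 8h to convert from UTC-8).
Sven in UTC: 09:45-14:30, 15:30-18:15 (subtract 4h to convert from UTC+4).
Idris in UTC: 08:00-13:30, 15:30-18:15 (add 2h to convert from UTC-2).
Grace ∩ Ana: 09:45-13:30, 14:30-15:45, 16:00-17:30.
Grace ∩ Ana ∩ Sven: 09:45-13:30, 15:30-15:45, 16:00-17:30.
Grace ∩ Ana ∩ Sven ∩ Idris: 09:45-13:30, 15:30-15:45, 16:00-17:30.
So the common availability across everyone is 09:45-13:30, 15:30-15:45, 16:00-17:30.
The longest is 09:45-13:30 at 225 minutes.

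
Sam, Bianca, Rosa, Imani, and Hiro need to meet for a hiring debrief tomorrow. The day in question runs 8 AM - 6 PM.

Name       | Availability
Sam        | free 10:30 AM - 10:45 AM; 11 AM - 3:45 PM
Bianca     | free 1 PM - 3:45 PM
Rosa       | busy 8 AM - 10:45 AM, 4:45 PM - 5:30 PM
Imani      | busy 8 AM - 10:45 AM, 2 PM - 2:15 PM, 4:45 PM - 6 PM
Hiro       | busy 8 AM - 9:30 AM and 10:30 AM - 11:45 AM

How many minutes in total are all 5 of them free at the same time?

150

Sam free: 10:30-10:45, 11:00-15:45.
Bianca free: 13:00-15:45.
Rosa free: 10:45-16:45, 17:30-18:00 (invert busy blocks within the working day).
Imani free: 10:45-14:00, 14:15-16:45 (invert busy blocks within the working day).
Hiro free: 09:30-10:30, 11:45-18:00 (invert busy blocks within the working day).
Sam ∩ Bianca: 13:00-15:45.
Sam ∩ Bianca ∩ Rosa: 13:00-15:45.
Sam ∩ Bianca ∩ Rosa ∩ Imani: 13:00-14:00, 14:15-15:45.
Sam ∩ Bianca ∩ Rosa ∩ Imani ∩ Hiro: 13:00-14:00, 14:15-15:45.
Those are the intersection windows.
Summing the common windows: 60 + 90 = 150 minutes.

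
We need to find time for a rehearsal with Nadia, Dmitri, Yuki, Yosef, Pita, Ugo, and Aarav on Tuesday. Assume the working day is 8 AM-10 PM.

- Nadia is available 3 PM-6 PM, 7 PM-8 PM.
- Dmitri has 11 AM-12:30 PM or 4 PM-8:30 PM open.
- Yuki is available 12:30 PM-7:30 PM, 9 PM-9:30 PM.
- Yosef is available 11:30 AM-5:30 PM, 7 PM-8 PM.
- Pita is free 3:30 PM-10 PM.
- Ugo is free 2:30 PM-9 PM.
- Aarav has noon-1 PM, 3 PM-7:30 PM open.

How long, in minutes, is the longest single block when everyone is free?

90

Nadia ∩ Dmitri: 16:00-18:00, 19:00-20:00.
Nadia ∩ Dmitri ∩ Yuki: 16:00-18:00, 19:00-19:30.
Nadia ∩ Dmitri ∩ Yuki ∩ Yosef: 16:00-17:30, 19:00-19:30.
Nadia ∩ Dmitri ∩ Yuki ∩ Yosef ∩ Pita: 16:00-17:30, 19:00-19:30.
Nadia ∩ Dmitri ∩ Yuki ∩ Yosef ∩ Pita ∩ Ugo: 16:00-17:30, 19:00-19:30.
Nadia ∩ Dmitri ∩ Yuki ∩ Yosef ∩ Pita ∩ Ugo ∩ Aarav: 16:00-17:30, 19:00-19:30.
The longest is 16:00-17:30 at 90 minutes.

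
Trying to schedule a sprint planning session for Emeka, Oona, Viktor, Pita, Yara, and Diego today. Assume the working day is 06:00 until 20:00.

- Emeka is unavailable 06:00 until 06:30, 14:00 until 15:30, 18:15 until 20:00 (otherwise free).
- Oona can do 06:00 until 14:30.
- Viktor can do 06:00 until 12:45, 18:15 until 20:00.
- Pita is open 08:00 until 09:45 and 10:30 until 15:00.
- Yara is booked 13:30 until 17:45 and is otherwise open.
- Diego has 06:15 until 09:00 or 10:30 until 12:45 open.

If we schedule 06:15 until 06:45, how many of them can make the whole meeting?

4

Emeka free: 06:30-14:00, 15:30-18:15 (invert busy blocks within the working day).
Oona free: 06:00-14:30.
Viktor free: 06:00-12:45, 18:15-20:00.
Pita free: 08:00-09:45, 10:30-15:00.
Yara free: 06:00-13:30, 17:45-20:00 (invert busy blocks within the working day).
Diego free: 06:15-09:00, 10:30-12:45.
Oona, Viktor, Yara, and Diego can make the full 06:15-06:45 slot — that's 4.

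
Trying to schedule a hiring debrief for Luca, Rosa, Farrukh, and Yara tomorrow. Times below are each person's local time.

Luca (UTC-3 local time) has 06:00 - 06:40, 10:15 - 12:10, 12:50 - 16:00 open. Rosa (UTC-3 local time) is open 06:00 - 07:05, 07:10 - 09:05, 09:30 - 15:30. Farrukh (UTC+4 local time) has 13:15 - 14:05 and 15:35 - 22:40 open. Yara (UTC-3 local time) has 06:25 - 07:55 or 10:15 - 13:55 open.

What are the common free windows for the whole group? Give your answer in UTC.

Luca in UTC: 09:00-09:40, 13:15-15:10, 15:50-19:00 (add 3h to convert from UTC-3).
Rosa in UTC: 09:00-10:05, 10:10-12:05, 12:30-18:30 (add 3h to convert from UTC-3).
Farrukh in UTC: 09:15-10:05, 11:35-18:40 (subtract 4h to convert from UTC+4).
Yara in UTC: 09:25-10:55, 13:15-16:55 (add 3h to convert from UTC-3).
Luca ∩ Rosa: 09:00-09:40, 13:15-15:10, 15:50-18:30.
Luca ∩ Rosa ∩ Farrukh: 09:15-09:40, 13:15-15:10, 15:50-18:30.
Luca ∩ Rosa ∩ Farrukh ∩ Yara: 09:25-09:40, 13:15-15:10, 15:50-16:55.

09:25-09:40, 13:15-15:10, 15:50-16:55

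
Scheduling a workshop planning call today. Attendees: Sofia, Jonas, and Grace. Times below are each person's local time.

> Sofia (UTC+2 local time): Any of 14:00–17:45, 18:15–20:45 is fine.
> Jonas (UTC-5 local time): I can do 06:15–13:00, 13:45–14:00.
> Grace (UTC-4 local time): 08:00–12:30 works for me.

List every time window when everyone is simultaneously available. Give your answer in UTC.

12:00-15:45, 16:15-16:30

Sofia in UTC: 12:00-15:45, 16:15-18:45 (subtract 2h to convert from UTC+2).
Jonas in UTC: 11:15-18:00, 18:45-19:00 (add 5h to convert from UTC-5).
Grace in UTC: 12:00-16:30 (add 4h to convert from UTC-4).
Sofia ∩ Jonas: 12:00-15:45, 16:15-18:00.
Sofia ∩ Jonas ∩ Grace: 12:00-15:45, 16:15-16:30.
Those are the intersection windows.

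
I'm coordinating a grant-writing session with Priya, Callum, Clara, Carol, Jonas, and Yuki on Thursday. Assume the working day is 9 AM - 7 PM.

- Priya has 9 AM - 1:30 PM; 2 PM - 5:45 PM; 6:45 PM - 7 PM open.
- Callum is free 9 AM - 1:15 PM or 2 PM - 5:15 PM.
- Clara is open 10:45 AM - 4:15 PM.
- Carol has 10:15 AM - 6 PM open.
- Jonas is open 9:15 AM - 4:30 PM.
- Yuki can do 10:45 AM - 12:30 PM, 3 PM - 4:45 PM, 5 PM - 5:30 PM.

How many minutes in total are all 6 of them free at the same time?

180

Priya ∩ Callum: 09:00-13:15, 14:00-17:15.
Priya ∩ Callum ∩ Clara: 10:45-13:15, 14:00-16:15.
Priya ∩ Callum ∩ Clara ∩ Carol: 10:45-13:15, 14:00-16:15.
Priya ∩ Callum ∩ Clara ∩ Carol ∩ Jonas: 10:45-13:15, 14:00-16:15.
Priya ∩ Callum ∩ Clara ∩ Carol ∩ Jonas ∩ Yuki: 10:45-12:30, 15:00-16:15.
So the common availability across everyone is 10:45-12:30, 15:00-16:15.
Summing the common windows: 105 + 75 = 180 minutes.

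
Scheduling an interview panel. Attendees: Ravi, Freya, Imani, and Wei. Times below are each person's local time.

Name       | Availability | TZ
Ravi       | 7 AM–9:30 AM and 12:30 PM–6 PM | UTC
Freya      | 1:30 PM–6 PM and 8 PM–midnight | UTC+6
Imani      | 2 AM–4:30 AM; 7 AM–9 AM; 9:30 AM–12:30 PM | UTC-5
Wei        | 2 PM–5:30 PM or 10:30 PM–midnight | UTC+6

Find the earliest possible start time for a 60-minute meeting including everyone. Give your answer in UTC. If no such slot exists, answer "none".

Ravi in UTC: 07:00-09:30, 12:30-18:00.
Freya in UTC: 07:30-12:00, 14:00-18:00 (subtract 6h to convert from UTC+6).
Imani in UTC: 07:00-09:30, 12:00-14:00, 14:30-17:30 (add 5h to convert from UTC-5).
Wei in UTC: 08:00-11:30, 16:30-18:00 (subtract 6h to convert from UTC+6).
Ravi ∩ Freya: 07:30-09:30, 14:00-18:00.
Ravi ∩ Freya ∩ Imani: 07:30-09:30, 14:30-17:30.
Ravi ∩ Freya ∩ Imani ∩ Wei: 08:00-09:30, 16:30-17:30.
The first common window of at least 60 minutes is 08:00-09:30, so the earliest start is 08:00.

08:00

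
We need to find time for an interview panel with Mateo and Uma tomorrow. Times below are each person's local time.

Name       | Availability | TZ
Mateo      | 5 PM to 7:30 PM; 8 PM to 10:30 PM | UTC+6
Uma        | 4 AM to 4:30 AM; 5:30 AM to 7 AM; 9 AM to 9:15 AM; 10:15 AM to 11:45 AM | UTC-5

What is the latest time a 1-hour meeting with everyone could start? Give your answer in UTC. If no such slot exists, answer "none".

Mateo in UTC: 11:00-13:30, 14:00-16:30 (subtract 6h to convert from UTC+6).
Uma in UTC: 09:00-09:30, 10:30-12:00, 14:00-14:15, 15:15-16:45 (add 5h to convert from UTC-5).
Mateo ∩ Uma: 11:00-12:00, 14:00-14:15, 15:15-16:30.
Those are the intersection windows.
The last common window of at least 60 minutes is 15:15-16:30; a 60-minute meeting can start as late as 15:30 and still end by 16:30.

15:30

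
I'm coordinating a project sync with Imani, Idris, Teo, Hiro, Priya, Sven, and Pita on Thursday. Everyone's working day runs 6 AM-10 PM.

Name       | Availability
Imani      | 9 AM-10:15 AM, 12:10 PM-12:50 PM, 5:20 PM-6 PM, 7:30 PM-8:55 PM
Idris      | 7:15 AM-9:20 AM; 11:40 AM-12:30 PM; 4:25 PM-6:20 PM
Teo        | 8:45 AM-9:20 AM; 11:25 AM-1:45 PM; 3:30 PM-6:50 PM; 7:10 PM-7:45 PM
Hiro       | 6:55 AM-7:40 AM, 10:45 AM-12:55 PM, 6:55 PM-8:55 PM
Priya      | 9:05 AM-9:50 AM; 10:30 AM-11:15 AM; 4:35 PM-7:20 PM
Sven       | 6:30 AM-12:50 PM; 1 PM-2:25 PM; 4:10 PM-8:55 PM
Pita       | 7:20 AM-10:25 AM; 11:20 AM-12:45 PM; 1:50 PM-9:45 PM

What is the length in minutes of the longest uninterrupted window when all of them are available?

0

Imani ∩ Idris: 09:00-09:20, 12:10-12:30, 17:20-18:00.
Imani ∩ Idris ∩ Teo: 09:00-09:20, 12:10-12:30, 17:20-18:00.
Imani ∩ Idris ∩ Teo ∩ Hiro: 12:10-12:30.
Imani ∩ Idris ∩ Teo ∩ Hiro ∩ Priya: ∅.
Imani ∩ Idris ∩ Teo ∩ Hiro ∩ Priya ∩ Sven: ∅.
Imani ∩ Idris ∩ Teo ∩ Hiro ∩ Priya ∩ Sven ∩ Pita: ∅.
There is no time when everyone is free.
No common window exists, so the longest block is 0 minutes.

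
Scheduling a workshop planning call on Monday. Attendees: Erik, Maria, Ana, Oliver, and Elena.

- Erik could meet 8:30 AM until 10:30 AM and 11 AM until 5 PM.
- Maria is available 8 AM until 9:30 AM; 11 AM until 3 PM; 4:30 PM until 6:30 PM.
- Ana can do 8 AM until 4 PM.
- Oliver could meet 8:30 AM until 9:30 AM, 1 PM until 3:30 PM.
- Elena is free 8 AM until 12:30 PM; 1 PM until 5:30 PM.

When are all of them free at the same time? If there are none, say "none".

08:30-09:30, 13:00-15:00

Erik ∩ Maria: 08:30-09:30, 11:00-15:00, 16:30-17:00.
Erik ∩ Maria ∩ Ana: 08:30-09:30, 11:00-15:00.
Erik ∩ Maria ∩ Ana ∩ Oliver: 08:30-09:30, 13:00-15:00.
Erik ∩ Maria ∩ Ana ∩ Oliver ∩ Elena: 08:30-09:30, 13:00-15:00.
Those are the intersection windows.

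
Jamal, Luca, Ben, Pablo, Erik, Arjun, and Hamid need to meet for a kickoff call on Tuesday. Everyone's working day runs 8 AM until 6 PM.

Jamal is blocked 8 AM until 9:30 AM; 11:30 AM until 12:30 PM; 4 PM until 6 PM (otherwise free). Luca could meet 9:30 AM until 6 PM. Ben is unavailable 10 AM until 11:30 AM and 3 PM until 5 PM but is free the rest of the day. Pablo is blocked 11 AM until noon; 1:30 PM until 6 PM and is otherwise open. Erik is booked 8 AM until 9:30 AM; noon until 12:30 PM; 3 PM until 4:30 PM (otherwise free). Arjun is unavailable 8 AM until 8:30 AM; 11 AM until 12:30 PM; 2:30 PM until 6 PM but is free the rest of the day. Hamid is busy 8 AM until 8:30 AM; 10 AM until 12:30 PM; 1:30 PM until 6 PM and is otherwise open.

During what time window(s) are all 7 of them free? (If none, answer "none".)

09:30-10:00, 12:30-13:30

Jamal free: 09:30-11:30, 12:30-16:00 (invert busy blocks within the working day).
Luca free: 09:30-18:00.
Ben free: 08:00-10:00, 11:30-15:00, 17:00-18:00 (invert busy blocks within the working day).
Pablo free: 08:00-11:00, 12:00-13:30 (invert busy blocks within the working day).
Erik free: 09:30-12:00, 12:30-15:00, 16:30-18:00 (invert busy blocks within the working day).
Arjun free: 08:30-11:00, 12:30-14:30 (invert busy blocks within the working day).
Hamid free: 08:30-10:00, 12:30-13:30 (invert busy blocks within the working day).
Jamal ∩ Luca: 09:30-11:30, 12:30-16:00.
Jamal ∩ Luca ∩ Ben: 09:30-10:00, 12:30-15:00.
Jamal ∩ Luca ∩ Ben ∩ Pablo: 09:30-10:00, 12:30-13:30.
Jamal ∩ Luca ∩ Ben ∩ Pablo ∩ Erik: 09:30-10:00, 12:30-13:30.
Jamal ∩ Luca ∩ Ben ∩ Pablo ∩ Erik ∩ Arjun: 09:30-10:00, 12:30-13:30.
Jamal ∩ Luca ∩ Ben ∩ Pablo ∩ Erik ∩ Arjun ∩ Hamid: 09:30-10:00, 12:30-13:30.
So the common availability across everyone is 09:30-10:00, 12:30-13:30.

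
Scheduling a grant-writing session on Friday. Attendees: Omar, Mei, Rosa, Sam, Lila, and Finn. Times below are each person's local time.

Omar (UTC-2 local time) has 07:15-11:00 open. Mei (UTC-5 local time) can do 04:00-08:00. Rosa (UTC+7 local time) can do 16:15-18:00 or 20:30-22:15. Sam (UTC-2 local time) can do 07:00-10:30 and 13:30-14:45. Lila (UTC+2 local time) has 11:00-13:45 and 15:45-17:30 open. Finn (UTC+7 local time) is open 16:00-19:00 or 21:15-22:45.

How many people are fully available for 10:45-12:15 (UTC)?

Omar in UTC: 09:15-13:00 (add 2h to convert from UTC-2).
Mei in UTC: 09:00-13:00 (add 5h to convert from UTC-5).
Rosa in UTC: 09:15-11:00, 13:30-15:15 (subtract 7h to convert from UTC+7).
Sam in UTC: 09:00-12:30, 15:30-16:45 (add 2h to convert from UTC-2).
Lila in UTC: 09:00-11:45, 13:45-15:30 (subtract 2h to convert from UTC+2).
Finn in UTC: 09:00-12:00, 14:15-15:45 (subtract 7h to convert from UTC+7).
Omar, Mei, and Sam can make the full 10:45-12:15 slot — that's 3.

3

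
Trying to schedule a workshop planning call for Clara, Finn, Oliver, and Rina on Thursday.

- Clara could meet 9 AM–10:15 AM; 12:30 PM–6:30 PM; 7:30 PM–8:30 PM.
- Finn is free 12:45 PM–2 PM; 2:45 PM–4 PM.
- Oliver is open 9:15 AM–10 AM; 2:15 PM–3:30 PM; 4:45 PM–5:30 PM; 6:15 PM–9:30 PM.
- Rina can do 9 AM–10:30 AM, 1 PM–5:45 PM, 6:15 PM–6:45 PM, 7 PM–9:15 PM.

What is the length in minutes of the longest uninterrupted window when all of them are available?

Clara ∩ Finn: 12:45-14:00, 14:45-16:00.
Clara ∩ Finn ∩ Oliver: 14:45-15:30.
Clara ∩ Finn ∩ Oliver ∩ Rina: 14:45-15:30.
The longest is 14:45-15:30 at 45 minutes.

45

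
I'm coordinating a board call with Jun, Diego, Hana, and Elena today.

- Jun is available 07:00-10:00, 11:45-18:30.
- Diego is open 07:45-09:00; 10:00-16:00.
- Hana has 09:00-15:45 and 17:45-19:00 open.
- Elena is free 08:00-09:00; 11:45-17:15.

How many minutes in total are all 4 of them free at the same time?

240

Jun ∩ Diego: 07:45-09:00, 11:45-16:00.
Jun ∩ Diego ∩ Hana: 11:45-15:45.
Jun ∩ Diego ∩ Hana ∩ Elena: 11:45-15:45.
That's a single block of 240 minutes.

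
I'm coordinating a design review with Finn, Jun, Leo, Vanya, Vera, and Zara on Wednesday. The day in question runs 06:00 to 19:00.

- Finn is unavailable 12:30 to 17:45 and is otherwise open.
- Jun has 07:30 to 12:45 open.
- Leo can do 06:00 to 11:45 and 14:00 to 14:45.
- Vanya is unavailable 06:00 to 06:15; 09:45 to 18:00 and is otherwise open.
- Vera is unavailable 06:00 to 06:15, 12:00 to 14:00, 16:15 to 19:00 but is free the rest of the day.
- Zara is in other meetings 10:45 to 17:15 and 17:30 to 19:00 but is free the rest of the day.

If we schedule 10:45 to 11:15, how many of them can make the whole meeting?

Finn free: 06:00-12:30, 17:45-19:00 (invert busy blocks within the working day).
Jun free: 07:30-12:45.
Leo free: 06:00-11:45, 14:00-14:45.
Vanya free: 06:15-09:45, 18:00-19:00 (invert busy blocks within the working day).
Vera free: 06:15-12:00, 14:00-16:15 (invert busy blocks within the working day).
Zara free: 06:00-10:45, 17:15-17:30 (invert busy blocks within the working day).
Finn, Jun, Leo, and Vera can make the full 10:45-11:15 slot — that's 4.

4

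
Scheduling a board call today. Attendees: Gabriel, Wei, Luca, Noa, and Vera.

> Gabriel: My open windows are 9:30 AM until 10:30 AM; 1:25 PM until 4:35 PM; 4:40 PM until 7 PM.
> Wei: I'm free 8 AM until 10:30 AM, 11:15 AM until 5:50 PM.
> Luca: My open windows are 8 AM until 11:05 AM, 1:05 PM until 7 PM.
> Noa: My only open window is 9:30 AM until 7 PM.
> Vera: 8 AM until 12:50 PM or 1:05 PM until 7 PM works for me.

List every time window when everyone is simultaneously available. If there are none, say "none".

09:30-10:30, 13:25-16:35, 16:40-17:50

Gabriel ∩ Wei: 09:30-10:30, 13:25-16:35, 16:40-17:50.
Gabriel ∩ Wei ∩ Luca: 09:30-10:30, 13:25-16:35, 16:40-17:50.
Gabriel ∩ Wei ∩ Luca ∩ Noa: 09:30-10:30, 13:25-16:35, 16:40-17:50.
Gabriel ∩ Wei ∩ Luca ∩ Noa ∩ Vera: 09:30-10:30, 13:25-16:35, 16:40-17:50.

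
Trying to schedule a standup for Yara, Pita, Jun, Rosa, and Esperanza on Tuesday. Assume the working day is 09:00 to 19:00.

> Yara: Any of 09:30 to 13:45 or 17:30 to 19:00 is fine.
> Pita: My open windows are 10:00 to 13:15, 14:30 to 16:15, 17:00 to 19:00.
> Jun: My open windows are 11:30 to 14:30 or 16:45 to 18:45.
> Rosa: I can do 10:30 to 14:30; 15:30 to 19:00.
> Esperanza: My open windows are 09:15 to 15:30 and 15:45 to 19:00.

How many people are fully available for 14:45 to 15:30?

2

Pita and Esperanza can make the full 14:45-15:30 slot — that's 2.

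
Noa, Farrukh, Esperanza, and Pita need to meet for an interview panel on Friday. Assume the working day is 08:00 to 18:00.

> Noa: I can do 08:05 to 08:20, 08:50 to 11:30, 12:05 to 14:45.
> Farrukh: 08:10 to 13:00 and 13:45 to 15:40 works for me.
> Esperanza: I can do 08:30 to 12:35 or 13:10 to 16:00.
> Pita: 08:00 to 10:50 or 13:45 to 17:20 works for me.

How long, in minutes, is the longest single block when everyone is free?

Noa ∩ Farrukh: 08:10-08:20, 08:50-11:30, 12:05-13:00, 13:45-14:45.
Noa ∩ Farrukh ∩ Esperanza: 08:50-11:30, 12:05-12:35, 13:45-14:45.
Noa ∩ Farrukh ∩ Esperanza ∩ Pita: 08:50-10:50, 13:45-14:45.
So the common availability across everyone is 08:50-10:50, 13:45-14:45.
The longest is 08:50-10:50 at 120 minutes.

120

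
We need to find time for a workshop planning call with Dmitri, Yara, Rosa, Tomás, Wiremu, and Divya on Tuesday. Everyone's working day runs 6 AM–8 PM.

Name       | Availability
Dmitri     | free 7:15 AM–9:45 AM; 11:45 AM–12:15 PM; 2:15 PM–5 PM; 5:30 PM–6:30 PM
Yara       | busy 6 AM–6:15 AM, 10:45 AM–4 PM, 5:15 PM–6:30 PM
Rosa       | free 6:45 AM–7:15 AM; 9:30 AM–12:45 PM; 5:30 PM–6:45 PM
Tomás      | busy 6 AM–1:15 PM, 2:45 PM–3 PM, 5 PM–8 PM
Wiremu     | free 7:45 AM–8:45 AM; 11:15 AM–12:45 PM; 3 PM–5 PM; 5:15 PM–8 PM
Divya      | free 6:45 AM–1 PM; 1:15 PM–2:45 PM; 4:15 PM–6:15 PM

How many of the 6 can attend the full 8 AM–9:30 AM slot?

3

Dmitri free: 07:15-09:45, 11:45-12:15, 14:15-17:00, 17:30-18:30.
Yara free: 06:15-10:45, 16:00-17:15, 18:30-20:00 (invert busy blocks within the working day).
Rosa free: 06:45-07:15, 09:30-12:45, 17:30-18:45.
Tomás free: 13:15-14:45, 15:00-17:00 (invert busy blocks within the working day).
Wiremu free: 07:45-08:45, 11:15-12:45, 15:00-17:00, 17:15-20:00.
Divya free: 06:45-13:00, 13:15-14:45, 16:15-18:15.
Dmitri, Yara, and Divya can make the full 08:00-09:30 slot — that's 3.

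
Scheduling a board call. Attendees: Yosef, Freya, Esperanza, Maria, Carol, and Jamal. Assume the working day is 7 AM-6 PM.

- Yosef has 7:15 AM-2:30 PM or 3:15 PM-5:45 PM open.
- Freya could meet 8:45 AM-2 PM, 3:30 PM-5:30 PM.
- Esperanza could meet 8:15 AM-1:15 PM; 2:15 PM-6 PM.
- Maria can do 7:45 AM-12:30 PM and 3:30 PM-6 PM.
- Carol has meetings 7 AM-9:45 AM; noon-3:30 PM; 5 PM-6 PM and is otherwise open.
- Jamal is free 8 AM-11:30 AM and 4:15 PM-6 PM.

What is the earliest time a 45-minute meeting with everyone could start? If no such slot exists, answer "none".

Yosef free: 07:15-14:30, 15:15-17:45.
Freya free: 08:45-14:00, 15:30-17:30.
Esperanza free: 08:15-13:15, 14:15-18:00.
Maria free: 07:45-12:30, 15:30-18:00.
Carol free: 09:45-12:00, 15:30-17:00 (invert busy blocks within the working day).
Jamal free: 08:00-11:30, 16:15-18:00.
Yosef ∩ Freya: 08:45-14:00, 15:30-17:30.
Yosef ∩ Freya ∩ Esperanza: 08:45-13:15, 15:30-17:30.
Yosef ∩ Freya ∩ Esperanza ∩ Maria: 08:45-12:30, 15:30-17:30.
Yosef ∩ Freya ∩ Esperanza ∩ Maria ∩ Carol: 09:45-12:00, 15:30-17:00.
Yosef ∩ Freya ∩ Esperanza ∩ Maria ∩ Carol ∩ Jamal: 09:45-11:30, 16:15-17:00.
The first common window of at least 45 minutes is 09:45-11:30, so the earliest start is 09:45.

09:45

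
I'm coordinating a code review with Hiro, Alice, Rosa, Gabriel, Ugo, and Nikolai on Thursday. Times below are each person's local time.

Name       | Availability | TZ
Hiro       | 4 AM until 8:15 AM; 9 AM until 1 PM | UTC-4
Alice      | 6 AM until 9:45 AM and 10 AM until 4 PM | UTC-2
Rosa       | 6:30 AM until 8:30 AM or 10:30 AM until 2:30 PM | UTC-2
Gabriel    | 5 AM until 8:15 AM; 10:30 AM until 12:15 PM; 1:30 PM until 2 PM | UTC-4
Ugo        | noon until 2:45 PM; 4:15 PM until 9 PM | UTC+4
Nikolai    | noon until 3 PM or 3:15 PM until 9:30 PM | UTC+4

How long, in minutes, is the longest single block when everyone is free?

105

Hiro in UTC: 08:00-12:15, 13:00-17:00 (add 4h to convert from UTC-4).
Alice in UTC: 08:00-11:45, 12:00-18:00 (add 2h to convert from UTC-2).
Rosa in UTC: 08:30-10:30, 12:30-16:30 (add 2h to convert from UTC-2).
Gabriel in UTC: 09:00-12:15, 14:30-16:15, 17:30-18:00 (add 4h to convert from UTC-4).
Ugo in UTC: 08:00-10:45, 12:15-17:00 (subtract 4h to convert from UTC+4).
Nikolai in UTC: 08:00-11:00, 11:15-17:30 (subtract 4h to convert from UTC+4).
Hiro ∩ Alice: 08:00-11:45, 12:00-12:15, 13:00-17:00.
Hiro ∩ Alice ∩ Rosa: 08:30-10:30, 13:00-16:30.
Hiro ∩ Alice ∩ Rosa ∩ Gabriel: 09:00-10:30, 14:30-16:15.
Hiro ∩ Alice ∩ Rosa ∩ Gabriel ∩ Ugo: 09:00-10:30, 14:30-16:15.
Hiro ∩ Alice ∩ Rosa ∩ Gabriel ∩ Ugo ∩ Nikolai: 09:00-10:30, 14:30-16:15.
So the common availability across everyone is 09:00-10:30, 14:30-16:15.
The longest is 14:30-16:15 at 105 minutes.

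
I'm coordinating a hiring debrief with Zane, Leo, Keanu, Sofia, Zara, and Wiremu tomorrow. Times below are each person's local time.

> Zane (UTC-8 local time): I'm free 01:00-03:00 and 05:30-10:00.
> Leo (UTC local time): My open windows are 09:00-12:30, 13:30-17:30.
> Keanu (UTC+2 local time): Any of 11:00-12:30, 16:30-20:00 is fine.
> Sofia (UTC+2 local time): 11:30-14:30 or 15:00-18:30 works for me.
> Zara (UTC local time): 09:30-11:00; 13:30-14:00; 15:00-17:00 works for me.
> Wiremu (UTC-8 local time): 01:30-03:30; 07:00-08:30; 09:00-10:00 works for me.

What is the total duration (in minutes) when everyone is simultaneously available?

Zane in UTC: 09:00-11:00, 13:30-18:00 (add 8h to convert from UTC-8).
Leo in UTC: 09:00-12:30, 13:30-17:30.
Keanu in UTC: 09:00-10:30, 14:30-18:00 (subtract 2h to convert from UTC+2).
Sofia in UTC: 09:30-12:30, 13:00-16:30 (subtract 2h to convert from UTC+2).
Zara in UTC: 09:30-11:00, 13:30-14:00, 15:00-17:00.
Wiremu in UTC: 09:30-11:30, 15:00-16:30, 17:00-18:00 (add 8h to convert from UTC-8).
Zane ∩ Leo: 09:00-11:00, 13:30-17:30.
Zane ∩ Leo ∩ Keanu: 09:00-10:30, 14:30-17:30.
Zane ∩ Leo ∩ Keanu ∩ Sofia: 09:30-10:30, 14:30-16:30.
Zane ∩ Leo ∩ Keanu ∩ Sofia ∩ Zara: 09:30-10:30, 15:00-16:30.
Zane ∩ Leo ∩ Keanu ∩ Sofia ∩ Zara ∩ Wiremu: 09:30-10:30, 15:00-16:30.
Summing the common windows: 60 + 90 = 150 minutes.

150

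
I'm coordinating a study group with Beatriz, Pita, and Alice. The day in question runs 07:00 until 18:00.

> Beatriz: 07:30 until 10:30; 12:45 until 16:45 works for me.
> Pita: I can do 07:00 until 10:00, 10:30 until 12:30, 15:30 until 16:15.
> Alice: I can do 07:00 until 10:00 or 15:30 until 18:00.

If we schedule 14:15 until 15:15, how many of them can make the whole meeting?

1

Beatriz can make the full 14:15-15:15 slot — that's 1.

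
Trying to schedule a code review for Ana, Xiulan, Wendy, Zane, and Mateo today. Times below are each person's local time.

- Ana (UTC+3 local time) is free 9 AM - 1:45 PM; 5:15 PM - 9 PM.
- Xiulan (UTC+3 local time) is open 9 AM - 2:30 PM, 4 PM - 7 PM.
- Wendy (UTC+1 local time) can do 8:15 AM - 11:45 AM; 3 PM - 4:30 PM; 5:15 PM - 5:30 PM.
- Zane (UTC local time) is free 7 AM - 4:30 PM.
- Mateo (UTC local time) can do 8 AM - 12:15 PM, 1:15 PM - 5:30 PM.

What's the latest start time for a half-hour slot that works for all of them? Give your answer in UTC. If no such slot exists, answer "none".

15:00

Ana in UTC: 06:00-10:45, 14:15-18:00 (subtract 3h to convert from UTC+3).
Xiulan in UTC: 06:00-11:30, 13:00-16:00 (subtract 3h to convert from UTC+3).
Wendy in UTC: 07:15-10:45, 14:00-15:30, 16:15-16:30 (subtract 1h to convert from UTC+1).
Zane in UTC: 07:00-16:30.
Mateo in UTC: 08:00-12:15, 13:15-17:30.
Ana ∩ Xiulan: 06:00-10:45, 14:15-16:00.
Ana ∩ Xiulan ∩ Wendy: 07:15-10:45, 14:15-15:30.
Ana ∩ Xiulan ∩ Wendy ∩ Zane: 07:15-10:45, 14:15-15:30.
Ana ∩ Xiulan ∩ Wendy ∩ Zane ∩ Mateo: 08:00-10:45, 14:15-15:30.
So the common availability across everyone is 08:00-10:45, 14:15-15:30.
The last common window of at least 30 minutes is 14:15-15:30; a 30-minute meeting can start as late as 15:00 and still end by 15:30.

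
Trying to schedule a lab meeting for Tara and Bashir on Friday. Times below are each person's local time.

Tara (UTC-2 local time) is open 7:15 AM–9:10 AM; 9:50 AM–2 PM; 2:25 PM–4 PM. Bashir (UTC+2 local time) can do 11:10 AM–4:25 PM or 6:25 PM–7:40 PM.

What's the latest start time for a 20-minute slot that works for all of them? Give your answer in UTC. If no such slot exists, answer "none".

17:20

Tara in UTC: 09:15-11:10, 11:50-16:00, 16:25-18:00 (add 2h to convert from UTC-2).
Bashir in UTC: 09:10-14:25, 16:25-17:40 (subtract 2h to convert from UTC+2).
Tara ∩ Bashir: 09:15-11:10, 11:50-14:25, 16:25-17:40.
The last common window of at least 20 minutes is 16:25-17:40; a 20-minute meeting can start as late as 17:20 and still end by 17:40.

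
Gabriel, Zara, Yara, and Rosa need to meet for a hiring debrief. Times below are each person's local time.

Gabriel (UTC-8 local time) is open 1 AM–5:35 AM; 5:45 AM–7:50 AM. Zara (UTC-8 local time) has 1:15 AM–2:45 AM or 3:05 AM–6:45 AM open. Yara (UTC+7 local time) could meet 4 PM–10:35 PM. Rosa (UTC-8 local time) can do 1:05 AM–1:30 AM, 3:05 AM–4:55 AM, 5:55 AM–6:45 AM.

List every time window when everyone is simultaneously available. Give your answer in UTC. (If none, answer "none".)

Gabriel in UTC: 09:00-13:35, 13:45-15:50 (add 8h to convert from UTC-8).
Zara in UTC: 09:15-10:45, 11:05-14:45 (add 8h to convert from UTC-8).
Yara in UTC: 09:00-15:35 (subtract 7h to convert from UTC+7).
Rosa in UTC: 09:05-09:30, 11:05-12:55, 13:55-14:45 (add 8h to convert from UTC-8).
Gabriel ∩ Zara: 09:15-10:45, 11:05-13:35, 13:45-14:45.
Gabriel ∩ Zara ∩ Yara: 09:15-10:45, 11:05-13:35, 13:45-14:45.
Gabriel ∩ Zara ∩ Yara ∩ Rosa: 09:15-09:30, 11:05-12:55, 13:55-14:45.
So the common availability across everyone is 09:15-09:30, 11:05-12:55, 13:55-14:45.

09:15-09:30, 11:05-12:55, 13:55-14:45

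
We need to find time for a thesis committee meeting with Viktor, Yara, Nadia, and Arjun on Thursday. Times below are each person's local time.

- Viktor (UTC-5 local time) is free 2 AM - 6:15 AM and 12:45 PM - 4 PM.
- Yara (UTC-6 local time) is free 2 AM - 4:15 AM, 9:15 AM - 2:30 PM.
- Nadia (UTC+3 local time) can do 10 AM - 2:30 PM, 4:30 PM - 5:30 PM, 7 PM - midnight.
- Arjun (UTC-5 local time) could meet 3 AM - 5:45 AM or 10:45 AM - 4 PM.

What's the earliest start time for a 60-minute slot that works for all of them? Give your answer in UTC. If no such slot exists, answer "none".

08:00

Viktor in UTC: 07:00-11:15, 17:45-21:00 (add 5h to convert from UTC-5).
Yara in UTC: 08:00-10:15, 15:15-20:30 (add 6h to convert from UTC-6).
Nadia in UTC: 07:00-11:30, 13:30-14:30, 16:00-21:00 (subtract 3h to convert from UTC+3).
Arjun in UTC: 08:00-10:45, 15:45-21:00 (add 5h to convert from UTC-5).
Viktor ∩ Yara: 08:00-10:15, 17:45-20:30.
Viktor ∩ Yara ∩ Nadia: 08:00-10:15, 17:45-20:30.
Viktor ∩ Yara ∩ Nadia ∩ Arjun: 08:00-10:15, 17:45-20:30.
The first common window of at least 60 minutes is 08:00-10:15, so the earliest start is 08:00.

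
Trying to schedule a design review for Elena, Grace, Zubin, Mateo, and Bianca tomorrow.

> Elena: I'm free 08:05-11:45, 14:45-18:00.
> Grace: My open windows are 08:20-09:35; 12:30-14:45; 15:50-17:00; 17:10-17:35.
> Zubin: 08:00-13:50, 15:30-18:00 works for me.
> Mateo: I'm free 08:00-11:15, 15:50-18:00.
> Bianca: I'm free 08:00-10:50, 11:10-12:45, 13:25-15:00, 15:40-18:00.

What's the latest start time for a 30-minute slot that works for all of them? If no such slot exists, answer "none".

16:30

Elena ∩ Grace: 08:20-09:35, 15:50-17:00, 17:10-17:35.
Elena ∩ Grace ∩ Zubin: 08:20-09:35, 15:50-17:00, 17:10-17:35.
Elena ∩ Grace ∩ Zubin ∩ Mateo: 08:20-09:35, 15:50-17:00, 17:10-17:35.
Elena ∩ Grace ∩ Zubin ∩ Mateo ∩ Bianca: 08:20-09:35, 15:50-17:00, 17:10-17:35.
The last common window of at least 30 minutes is 15:50-17:00; a 30-minute meeting can start as late as 16:30 and still end by 17:00.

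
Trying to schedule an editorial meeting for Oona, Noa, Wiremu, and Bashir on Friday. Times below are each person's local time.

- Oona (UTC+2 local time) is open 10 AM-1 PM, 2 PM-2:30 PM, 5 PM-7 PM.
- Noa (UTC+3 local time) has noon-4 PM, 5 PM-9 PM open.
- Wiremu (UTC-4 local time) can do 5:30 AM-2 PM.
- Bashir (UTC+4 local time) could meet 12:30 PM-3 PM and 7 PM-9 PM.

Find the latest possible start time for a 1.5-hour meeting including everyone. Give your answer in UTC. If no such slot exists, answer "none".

Oona in UTC: 08:00-11:00, 12:00-12:30, 15:00-17:00 (subtract 2h to convert from UTC+2).
Noa in UTC: 09:00-13:00, 14:00-18:00 (subtract 3h to convert from UTC+3).
Wiremu in UTC: 09:30-18:00 (add 4h to convert from UTC-4).
Bashir in UTC: 08:30-11:00, 15:00-17:00 (subtract 4h to convert from UTC+4).
Oona ∩ Noa: 09:00-11:00, 12:00-12:30, 15:00-17:00.
Oona ∩ Noa ∩ Wiremu: 09:30-11:00, 12:00-12:30, 15:00-17:00.
Oona ∩ Noa ∩ Wiremu ∩ Bashir: 09:30-11:00, 15:00-17:00.
The last common window of at least 90 minutes is 15:00-17:00; a 90-minute meeting can start as late as 15:30 and still end by 17:00.

15:30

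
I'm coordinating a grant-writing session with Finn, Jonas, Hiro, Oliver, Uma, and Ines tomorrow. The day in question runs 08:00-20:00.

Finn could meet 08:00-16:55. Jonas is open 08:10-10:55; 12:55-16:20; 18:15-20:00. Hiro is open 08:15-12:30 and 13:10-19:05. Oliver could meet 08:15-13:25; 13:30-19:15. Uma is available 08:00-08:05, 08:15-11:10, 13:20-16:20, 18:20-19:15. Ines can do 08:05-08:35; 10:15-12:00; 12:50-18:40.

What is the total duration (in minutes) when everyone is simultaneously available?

235

Finn ∩ Jonas: 08:10-10:55, 12:55-16:20.
Finn ∩ Jonas ∩ Hiro: 08:15-10:55, 13:10-16:20.
Finn ∩ Jonas ∩ Hiro ∩ Oliver: 08:15-10:55, 13:10-13:25, 13:30-16:20.
Finn ∩ Jonas ∩ Hiro ∩ Oliver ∩ Uma: 08:15-10:55, 13:20-13:25, 13:30-16:20.
Finn ∩ Jonas ∩ Hiro ∩ Oliver ∩ Uma ∩ Ines: 08:15-08:35, 10:15-10:55, 13:20-13:25, 13:30-16:20.
Summing the common windows: 20 + 40 + 5 + 170 = 235 minutes.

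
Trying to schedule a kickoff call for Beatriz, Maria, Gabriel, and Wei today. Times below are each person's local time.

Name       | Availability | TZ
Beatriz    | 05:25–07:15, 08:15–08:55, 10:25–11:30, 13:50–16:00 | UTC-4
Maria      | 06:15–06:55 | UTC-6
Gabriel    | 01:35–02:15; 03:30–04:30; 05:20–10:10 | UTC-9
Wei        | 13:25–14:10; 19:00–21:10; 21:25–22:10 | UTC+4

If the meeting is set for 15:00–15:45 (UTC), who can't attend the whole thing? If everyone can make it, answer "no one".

Beatriz, Maria

Beatriz in UTC: 09:25-11:15, 12:15-12:55, 14:25-15:30, 17:50-20:00 (add 4h to convert from UTC-4).
Maria in UTC: 12:15-12:55 (add 6h to convert from UTC-6).
Gabriel in UTC: 10:35-11:15, 12:30-13:30, 14:20-19:10 (add 9h to convert from UTC-9).
Wei in UTC: 09:25-10:10, 15:00-17:10, 17:25-18:10 (subtract 4h to convert from UTC+4).
Beatriz: not fully free for 15:00-15:45. Maria: not fully free for 15:00-15:45. Gabriel: free for 15:00-15:45. Wei: free for 15:00-15:45.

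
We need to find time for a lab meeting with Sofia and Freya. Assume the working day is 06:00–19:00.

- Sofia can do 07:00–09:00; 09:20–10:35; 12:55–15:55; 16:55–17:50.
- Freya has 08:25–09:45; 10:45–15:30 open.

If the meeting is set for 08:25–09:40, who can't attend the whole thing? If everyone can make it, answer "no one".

Sofia

Sofia: not fully free for 08:25-09:40. Freya: free for 08:25-09:40.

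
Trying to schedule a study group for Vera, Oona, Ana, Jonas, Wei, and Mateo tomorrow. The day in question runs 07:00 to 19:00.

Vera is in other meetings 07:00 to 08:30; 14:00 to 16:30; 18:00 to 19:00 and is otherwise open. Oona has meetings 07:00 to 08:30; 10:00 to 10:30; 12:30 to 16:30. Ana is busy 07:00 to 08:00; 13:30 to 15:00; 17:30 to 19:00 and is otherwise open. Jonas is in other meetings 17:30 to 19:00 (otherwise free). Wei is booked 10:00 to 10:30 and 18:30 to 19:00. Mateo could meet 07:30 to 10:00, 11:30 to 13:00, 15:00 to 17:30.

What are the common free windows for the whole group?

08:30-10:00, 11:30-12:30, 16:30-17:30

Vera free: 08:30-14:00, 16:30-18:00 (invert busy blocks within the working day).
Oona free: 08:30-10:00, 10:30-12:30, 16:30-19:00 (invert busy blocks within the working day).
Ana free: 08:00-13:30, 15:00-17:30 (invert busy blocks within the working day).
Jonas free: 07:00-17:30 (invert busy blocks within the working day).
Wei free: 07:00-10:00, 10:30-18:30 (invert busy blocks within the working day).
Mateo free: 07:30-10:00, 11:30-13:00, 15:00-17:30.
Vera ∩ Oona: 08:30-10:00, 10:30-12:30, 16:30-18:00.
Vera ∩ Oona ∩ Ana: 08:30-10:00, 10:30-12:30, 16:30-17:30.
Vera ∩ Oona ∩ Ana ∩ Jonas: 08:30-10:00, 10:30-12:30, 16:30-17:30.
Vera ∩ Oona ∩ Ana ∩ Jonas ∩ Wei: 08:30-10:00, 10:30-12:30, 16:30-17:30.
Vera ∩ Oona ∩ Ana ∩ Jonas ∩ Wei ∩ Mateo: 08:30-10:00, 11:30-12:30, 16:30-17:30.
So the common availability across everyone is 08:30-10:00, 11:30-12:30, 16:30-17:30.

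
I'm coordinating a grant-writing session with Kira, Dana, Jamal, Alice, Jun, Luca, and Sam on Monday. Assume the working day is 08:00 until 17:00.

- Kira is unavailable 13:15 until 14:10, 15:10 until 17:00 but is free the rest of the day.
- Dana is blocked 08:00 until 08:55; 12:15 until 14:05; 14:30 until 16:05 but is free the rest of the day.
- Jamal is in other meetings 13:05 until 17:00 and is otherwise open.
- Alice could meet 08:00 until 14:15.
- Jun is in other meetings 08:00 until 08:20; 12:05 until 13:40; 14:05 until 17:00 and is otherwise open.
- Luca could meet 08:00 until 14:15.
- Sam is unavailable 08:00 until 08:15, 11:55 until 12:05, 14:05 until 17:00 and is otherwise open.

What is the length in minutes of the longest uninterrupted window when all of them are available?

Kira free: 08:00-13:15, 14:10-15:10 (invert busy blocks within the working day).
Dana free: 08:55-12:15, 14:05-14:30, 16:05-17:00 (invert busy blocks within the working day).
Jamal free: 08:00-13:05 (invert busy blocks within the working day).
Alice free: 08:00-14:15.
Jun free: 08:20-12:05, 13:40-14:05 (invert busy blocks within the working day).
Luca free: 08:00-14:15.
Sam free: 08:15-11:55, 12:05-14:05 (invert busy blocks within the working day).
Kira ∩ Dana: 08:55-12:15, 14:10-14:30.
Kira ∩ Dana ∩ Jamal: 08:55-12:15.
Kira ∩ Dana ∩ Jamal ∩ Alice: 08:55-12:15.
Kira ∩ Dana ∩ Jamal ∩ Alice ∩ Jun: 08:55-12:05.
Kira ∩ Dana ∩ Jamal ∩ Alice ∩ Jun ∩ Luca: 08:55-12:05.
Kira ∩ Dana ∩ Jamal ∩ Alice ∩ Jun ∩ Luca ∩ Sam: 08:55-11:55.
Those are the intersection windows.
The longest is 08:55-11:55 at 180 minutes.

180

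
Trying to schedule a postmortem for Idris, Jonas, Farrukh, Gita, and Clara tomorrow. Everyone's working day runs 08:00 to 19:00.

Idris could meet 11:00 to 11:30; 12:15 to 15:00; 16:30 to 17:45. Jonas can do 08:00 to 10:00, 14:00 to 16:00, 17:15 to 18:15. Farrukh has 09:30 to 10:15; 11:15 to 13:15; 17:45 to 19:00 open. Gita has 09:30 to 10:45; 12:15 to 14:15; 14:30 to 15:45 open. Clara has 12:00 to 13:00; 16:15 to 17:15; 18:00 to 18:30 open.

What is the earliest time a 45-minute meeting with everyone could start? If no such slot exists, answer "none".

Idris ∩ Jonas: 14:00-15:00, 17:15-17:45.
Idris ∩ Jonas ∩ Farrukh: ∅.
Idris ∩ Jonas ∩ Farrukh ∩ Gita: ∅.
Idris ∩ Jonas ∩ Farrukh ∩ Gita ∩ Clara: ∅.
There is no time when everyone is free.
No common window is at least 45 minutes long.

none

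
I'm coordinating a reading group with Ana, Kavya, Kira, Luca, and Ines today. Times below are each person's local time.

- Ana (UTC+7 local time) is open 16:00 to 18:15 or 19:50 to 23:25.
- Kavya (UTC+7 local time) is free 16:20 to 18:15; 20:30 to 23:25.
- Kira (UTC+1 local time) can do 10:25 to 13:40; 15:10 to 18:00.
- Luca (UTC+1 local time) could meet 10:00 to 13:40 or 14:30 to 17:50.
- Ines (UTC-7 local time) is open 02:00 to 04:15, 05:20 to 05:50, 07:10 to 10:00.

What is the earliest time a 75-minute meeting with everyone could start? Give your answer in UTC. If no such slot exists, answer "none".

09:25

Ana in UTC: 09:00-11:15, 12:50-16:25 (subtract 7h to convert from UTC+7).
Kavya in UTC: 09:20-11:15, 13:30-16:25 (subtract 7h to convert from UTC+7).
Kira in UTC: 09:25-12:40, 14:10-17:00 (subtract 1h to convert from UTC+1).
Luca in UTC: 09:00-12:40, 13:30-16:50 (subtract 1h to convert from UTC+1).
Ines in UTC: 09:00-11:15, 12:20-12:50, 14:10-17:00 (add 7h to convert from UTC-7).
Ana ∩ Kavya: 09:20-11:15, 13:30-16:25.
Ana ∩ Kavya ∩ Kira: 09:25-11:15, 14:10-16:25.
Ana ∩ Kavya ∩ Kira ∩ Luca: 09:25-11:15, 14:10-16:25.
Ana ∩ Kavya ∩ Kira ∩ Luca ∩ Ines: 09:25-11:15, 14:10-16:25.
Those are the intersection windows.
The first common window of at least 75 minutes is 09:25-11:15, so the earliest start is 09:25.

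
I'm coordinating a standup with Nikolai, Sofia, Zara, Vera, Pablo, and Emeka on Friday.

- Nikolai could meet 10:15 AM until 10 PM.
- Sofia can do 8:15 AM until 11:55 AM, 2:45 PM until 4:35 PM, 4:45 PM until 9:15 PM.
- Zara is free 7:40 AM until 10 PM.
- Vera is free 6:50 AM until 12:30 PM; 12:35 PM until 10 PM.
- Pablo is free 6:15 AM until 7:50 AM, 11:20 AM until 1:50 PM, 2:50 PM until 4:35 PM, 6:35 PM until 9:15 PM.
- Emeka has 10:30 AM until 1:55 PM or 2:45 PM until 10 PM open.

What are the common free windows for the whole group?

Nikolai ∩ Sofia: 10:15-11:55, 14:45-16:35, 16:45-21:15.
Nikolai ∩ Sofia ∩ Zara: 10:15-11:55, 14:45-16:35, 16:45-21:15.
Nikolai ∩ Sofia ∩ Zara ∩ Vera: 10:15-11:55, 14:45-16:35, 16:45-21:15.
Nikolai ∩ Sofia ∩ Zara ∩ Vera ∩ Pablo: 11:20-11:55, 14:50-16:35, 18:35-21:15.
Nikolai ∩ Sofia ∩ Zara ∩ Vera ∩ Pablo ∩ Emeka: 11:20-11:55, 14:50-16:35, 18:35-21:15.

11:20-11:55, 14:50-16:35, 18:35-21:15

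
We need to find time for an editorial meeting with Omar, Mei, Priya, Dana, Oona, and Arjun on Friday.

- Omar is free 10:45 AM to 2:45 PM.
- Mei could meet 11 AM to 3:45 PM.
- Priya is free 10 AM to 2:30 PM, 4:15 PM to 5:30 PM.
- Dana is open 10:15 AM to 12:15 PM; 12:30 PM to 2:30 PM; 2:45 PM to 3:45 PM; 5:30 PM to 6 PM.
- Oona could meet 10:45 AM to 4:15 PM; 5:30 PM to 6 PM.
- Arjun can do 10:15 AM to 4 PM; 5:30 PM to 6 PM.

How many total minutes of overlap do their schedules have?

Omar ∩ Mei: 11:00-14:45.
Omar ∩ Mei ∩ Priya: 11:00-14:30.
Omar ∩ Mei ∩ Priya ∩ Dana: 11:00-12:15, 12:30-14:30.
Omar ∩ Mei ∩ Priya ∩ Dana ∩ Oona: 11:00-12:15, 12:30-14:30.
Omar ∩ Mei ∩ Priya ∩ Dana ∩ Oona ∩ Arjun: 11:00-12:15, 12:30-14:30.
Summing the common windows: 75 + 120 = 195 minutes.

195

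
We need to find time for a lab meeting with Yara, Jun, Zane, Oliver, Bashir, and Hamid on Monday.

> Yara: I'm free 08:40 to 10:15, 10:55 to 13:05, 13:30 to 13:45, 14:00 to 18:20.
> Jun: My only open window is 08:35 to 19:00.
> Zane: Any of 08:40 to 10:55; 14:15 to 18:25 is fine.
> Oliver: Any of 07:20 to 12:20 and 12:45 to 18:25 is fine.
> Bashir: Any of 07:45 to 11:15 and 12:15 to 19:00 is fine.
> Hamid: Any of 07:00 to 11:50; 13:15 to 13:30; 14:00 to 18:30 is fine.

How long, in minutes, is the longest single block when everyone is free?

Yara ∩ Jun: 08:40-10:15, 10:55-13:05, 13:30-13:45, 14:00-18:20.
Yara ∩ Jun ∩ Zane: 08:40-10:15, 14:15-18:20.
Yara ∩ Jun ∩ Zane ∩ Oliver: 08:40-10:15, 14:15-18:20.
Yara ∩ Jun ∩ Zane ∩ Oliver ∩ Bashir: 08:40-10:15, 14:15-18:20.
Yara ∩ Jun ∩ Zane ∩ Oliver ∩ Bashir ∩ Hamid: 08:40-10:15, 14:15-18:20.
So the common availability across everyone is 08:40-10:15, 14:15-18:20.
The longest is 14:15-18:20 at 245 minutes.

245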